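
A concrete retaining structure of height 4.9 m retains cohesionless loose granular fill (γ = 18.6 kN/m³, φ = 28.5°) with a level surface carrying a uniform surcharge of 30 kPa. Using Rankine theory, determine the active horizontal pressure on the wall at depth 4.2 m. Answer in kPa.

K_a = (1 − sin φ)/(1 + sin φ) = 0.3540.
σ_v = γz + q = 18.6 × 4.2 + 30 = 108.1 kPa.
σ_h = K_a σ_v = 0.3540 × 108.1 = 38.27 kPa.

38.3 kPa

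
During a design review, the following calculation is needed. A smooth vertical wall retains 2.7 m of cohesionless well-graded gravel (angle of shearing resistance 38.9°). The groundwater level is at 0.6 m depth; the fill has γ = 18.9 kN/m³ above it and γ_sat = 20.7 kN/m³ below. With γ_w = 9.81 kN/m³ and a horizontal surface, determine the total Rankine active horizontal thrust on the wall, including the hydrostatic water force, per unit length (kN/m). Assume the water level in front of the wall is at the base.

K_a = tan²(45° − φ/2) = 0.2285.
γ' = 20.7 − 9.81 = 10.89 kN/m³. Depth below WT = 2.1 m.
σ'_h at WT = K_a γ d_w = 2.592 kPa; at base = 2.592 + K_a γ' × 2.1 = 7.818 kPa.
P₁ (0–0.6 m) = ½×2.592×0.6 = 0.7775. P₂ (0.6–2.7 m) = ½(2.592+7.818)×2.1 = 10.93.
P_w = ½ γ_w h₂² = 0.5×9.81×2.1² = 21.63. Total = 0.7775+10.93+21.63 = 33.34 kN/m.

33.3 kN/m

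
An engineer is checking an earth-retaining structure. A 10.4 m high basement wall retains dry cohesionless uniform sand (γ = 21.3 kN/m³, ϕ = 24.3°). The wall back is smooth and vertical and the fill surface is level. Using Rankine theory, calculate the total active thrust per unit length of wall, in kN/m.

480 kN/m

K_a = tan²(45° − φ/2) = 0.4169.
P_a = ½ K_a γ H² = 0.5 × 0.4169 × 21.3 × 10.4² = 480.2 kN/m.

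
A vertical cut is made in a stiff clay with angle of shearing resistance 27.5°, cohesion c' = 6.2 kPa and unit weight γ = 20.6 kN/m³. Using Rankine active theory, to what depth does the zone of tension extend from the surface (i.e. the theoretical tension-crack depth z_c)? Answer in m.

0.992 m

K_a = tan²(45° − 27.5°/2) = 0.3682; √K_a = 0.6068.
The active pressure is zero where K_a γ z = 2c√K_a, so z_c = 2c/(γ√K_a) = 2×6.2/(20.6×0.6068) = 0.9920 m.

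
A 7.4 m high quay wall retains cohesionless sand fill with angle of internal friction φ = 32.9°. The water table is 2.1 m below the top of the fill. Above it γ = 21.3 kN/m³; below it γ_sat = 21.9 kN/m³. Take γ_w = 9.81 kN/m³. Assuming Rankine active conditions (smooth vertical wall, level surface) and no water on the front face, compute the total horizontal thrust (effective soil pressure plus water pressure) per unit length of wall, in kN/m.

K_a = tan²(45° − φ/2) = 0.2960.
γ' = 21.9 − 9.81 = 12.09 kN/m³. Depth below WT = 5.3 m.
σ'_h at WT = K_a γ d_w = 13.24 kPa; at base = 13.24 + K_a γ' × 5.3 = 32.21 kPa.
P₁ (0–2.1 m) = ½×13.24×2.1 = 13.90. P₂ (2.1–7.4 m) = ½(13.24+32.21)×5.3 = 120.4.
P_w = ½ γ_w h₂² = 0.5×9.81×5.3² = 137.8. Total = 13.90+120.4+137.8 = 272.1 kN/m.

272 kN/m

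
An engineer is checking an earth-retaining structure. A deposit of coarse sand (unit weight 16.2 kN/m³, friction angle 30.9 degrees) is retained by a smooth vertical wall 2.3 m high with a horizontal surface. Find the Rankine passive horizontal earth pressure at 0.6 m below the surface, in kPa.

30.2 kPa

K_p = (1 + sin φ)/(1 − sin φ) = 3.111.
σ_h = K_p γ z = 3.111 × 16.2 × 0.6 = 30.24 kPa.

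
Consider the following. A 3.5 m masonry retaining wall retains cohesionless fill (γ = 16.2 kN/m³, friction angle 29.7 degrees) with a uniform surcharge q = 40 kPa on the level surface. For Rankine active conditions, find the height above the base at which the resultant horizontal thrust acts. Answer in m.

1.51 m

K_a = 0.3374.
Triangular part P₁ = ½K_aγH² = 33.48 at H/3 = 1.167 m; rectangular part P₂ = K_a q H = 47.23 at H/2 = 1.750 m.
ȳ = (P₁·1.167 + P₂·1.750)/(P₁+P₂) = 1.508 m.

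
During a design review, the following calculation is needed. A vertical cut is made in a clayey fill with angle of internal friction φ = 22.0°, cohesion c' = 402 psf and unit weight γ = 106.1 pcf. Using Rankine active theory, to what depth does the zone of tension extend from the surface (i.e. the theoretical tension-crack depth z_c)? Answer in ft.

11.2 ft

K_a = tan²(45° − 22.0°/2) = 0.4550; √K_a = 0.6745.
The active pressure is zero where K_a γ z = 2c√K_a, so z_c = 2c/(γ√K_a) = 2×402/(106.1×0.6745) = 11.23 ft.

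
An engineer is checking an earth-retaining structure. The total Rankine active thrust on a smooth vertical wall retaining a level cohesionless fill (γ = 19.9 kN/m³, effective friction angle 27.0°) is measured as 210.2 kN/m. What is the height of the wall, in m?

K_a = 0.3755. P_a = ½ K_a γ H² ⇒ H = √(2P_a/(K_a γ)).
H = √(2×210.2/(0.3755×19.9)) = 7.500 m.

7.50 m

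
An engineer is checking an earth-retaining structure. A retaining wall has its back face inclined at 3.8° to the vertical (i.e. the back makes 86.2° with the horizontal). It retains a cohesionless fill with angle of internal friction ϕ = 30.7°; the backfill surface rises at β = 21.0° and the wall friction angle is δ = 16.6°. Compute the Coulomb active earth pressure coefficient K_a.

K_a = sin²(α+φ) / [sin²α · sin(α−δ) · (1 + √{sin(φ+δ)sin(φ−β) / (sin(α−δ)sin(α+β))})²].
With α = 86.2°, φ = 30.7°, δ = 16.6°, β = 21.0°: K_a = 0.4528.

0.453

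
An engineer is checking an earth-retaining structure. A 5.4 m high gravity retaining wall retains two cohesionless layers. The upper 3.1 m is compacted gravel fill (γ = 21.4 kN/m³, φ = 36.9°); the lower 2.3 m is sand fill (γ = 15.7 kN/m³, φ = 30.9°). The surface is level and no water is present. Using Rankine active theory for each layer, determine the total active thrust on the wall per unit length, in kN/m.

88.1 kN/m

K_a1 = tan²(45°−36.9°/2) = 0.2497; K_a2 = tan²(45°−30.9°/2) = 0.3214.
Layer 1: σ at base = K_a1 γ₁ h₁ = 16.56 kPa; P₁ = ½×16.56×3.1 = 25.67.
Layer 2: σ_v at top = γ₁h₁ = 66.34; σ_h top = K_a2×66.34 = 21.32; σ_h base = K_a2×(66.34+15.7×2.3) = 32.93.
P₂ = ½(21.32+32.93)×2.3 = 62.39. Total P_a = 25.67+62.39 = 88.06 kN/m.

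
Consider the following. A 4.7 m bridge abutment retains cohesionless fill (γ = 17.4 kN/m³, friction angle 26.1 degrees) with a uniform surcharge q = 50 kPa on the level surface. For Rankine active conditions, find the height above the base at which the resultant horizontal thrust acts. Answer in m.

K_a = 0.3889.
Triangular part P₁ = ½K_aγH² = 74.75 at H/3 = 1.567 m; rectangular part P₂ = K_a q H = 91.40 at H/2 = 2.350 m.
ȳ = (P₁·1.567 + P₂·2.350)/(P₁+P₂) = 1.998 m.

2.00 m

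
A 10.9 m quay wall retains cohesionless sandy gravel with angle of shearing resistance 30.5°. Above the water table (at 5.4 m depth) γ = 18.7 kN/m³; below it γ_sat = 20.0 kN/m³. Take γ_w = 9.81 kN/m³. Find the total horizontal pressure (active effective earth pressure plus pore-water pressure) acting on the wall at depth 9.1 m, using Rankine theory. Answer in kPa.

K_a = (1 − sin φ)/(1 + sin φ) = 0.3267.
γ' = 20.0 − 9.81 = 10.19 kN/m³.
Effective vertical stress at 9.1 m: σ'_v = 18.7×5.4 + 10.19×3.70 = 138.7 kPa.
σ'_h = K_a σ'_v = 0.3267 × 138.7 = 45.30 kPa; u = γ_w × 3.70 = 36.30 kPa.
Total σ_h = 45.30 + 36.30 = 81.60 kPa.

81.6 kPa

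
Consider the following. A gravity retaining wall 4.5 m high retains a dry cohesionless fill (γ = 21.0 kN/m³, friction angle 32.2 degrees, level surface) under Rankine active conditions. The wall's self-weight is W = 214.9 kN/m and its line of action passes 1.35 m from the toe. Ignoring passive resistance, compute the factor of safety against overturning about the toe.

K_a = tan²(45° − 32.2°/2) = 0.3047.
P_a = ½K_aγH² = 0.5×0.3047×21.0×4.5² = 64.79 kN/m, acting at H/3 = 1.500 m above the base.
Overturning moment M_o = P_a × H/3 = 64.79 × 1.500 = 97.19.
Resisting moment M_r = W × 1.35 = 214.9 × 1.35 = 290.1.
FS_overturning = M_r/M_o = 290.1/97.19 = 2.985.

2.98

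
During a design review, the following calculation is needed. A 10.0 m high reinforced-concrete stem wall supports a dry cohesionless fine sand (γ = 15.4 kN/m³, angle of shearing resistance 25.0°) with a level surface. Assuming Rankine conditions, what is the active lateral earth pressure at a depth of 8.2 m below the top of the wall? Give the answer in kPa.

K_a = (1 − sin φ)/(1 + sin φ) = 0.4059.
σ_h = K_a γ z = 0.4059 × 15.4 × 8.2 = 51.25 kPa.

51.3 kPa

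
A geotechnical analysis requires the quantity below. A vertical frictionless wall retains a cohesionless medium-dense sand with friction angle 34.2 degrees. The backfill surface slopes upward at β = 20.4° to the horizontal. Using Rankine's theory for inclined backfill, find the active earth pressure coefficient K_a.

K_a = cos β · (cos β − √(cos²β − cos²φ)) / (cos β + √(cos²β − cos²φ)).
cos β = 0.9373, cos φ = 0.8271, √(cos²β − cos²φ) = 0.4409.
K_a = 0.9373 × (0.9373 − 0.4409)/(0.9373 + 0.4409) = 0.3375.

0.338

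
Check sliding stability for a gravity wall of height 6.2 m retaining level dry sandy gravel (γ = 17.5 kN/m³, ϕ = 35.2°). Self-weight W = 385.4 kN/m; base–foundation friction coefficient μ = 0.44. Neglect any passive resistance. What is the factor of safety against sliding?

K_a = tan²(45° − 35.2°/2) = 0.2687.
P_a = ½K_aγH² = 0.5×0.2687×17.5×6.2² = 90.37 kN/m, acting at H/3 = 2.067 m above the base.
FS_sliding = μW / P_a = 0.44×385.4 / 90.37 = 1.876.

1.88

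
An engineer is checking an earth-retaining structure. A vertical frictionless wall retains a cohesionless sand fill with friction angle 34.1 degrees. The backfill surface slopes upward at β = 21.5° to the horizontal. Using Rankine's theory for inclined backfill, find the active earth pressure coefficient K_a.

0.348

K_a = cos β · (cos β − √(cos²β − cos²φ)) / (cos β + √(cos²β − cos²φ)).
cos β = 0.9304, cos φ = 0.8281, √(cos²β − cos²φ) = 0.4243.
K_a = 0.9304 × (0.9304 − 0.4243)/(0.9304 + 0.4243) = 0.3476.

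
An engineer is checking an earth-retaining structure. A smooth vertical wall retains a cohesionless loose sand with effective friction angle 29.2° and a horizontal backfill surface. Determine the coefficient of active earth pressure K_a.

K_a = tan²(45° − φ/2) = tan²(30.40°) = 0.3442.

0.344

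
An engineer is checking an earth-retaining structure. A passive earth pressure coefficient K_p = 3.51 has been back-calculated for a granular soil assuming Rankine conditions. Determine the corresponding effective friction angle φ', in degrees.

K_p = (1+sin φ)/(1−sin φ) ⇒ sin φ = (K_p − 1)/(K_p + 1) = 0.5565.
φ = arcsin(0.5565) = 33.82°.

33.8°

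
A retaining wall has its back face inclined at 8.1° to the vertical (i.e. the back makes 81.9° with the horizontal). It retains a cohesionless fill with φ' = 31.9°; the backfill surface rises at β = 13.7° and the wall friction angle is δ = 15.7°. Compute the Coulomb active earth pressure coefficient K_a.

0.413

K_a = sin²(α+φ) / [sin²α · sin(α−δ) · (1 + √{sin(φ+δ)sin(φ−β) / (sin(α−δ)sin(α+β))})²].
With α = 81.9°, φ = 31.9°, δ = 15.7°, β = 13.7°: K_a = 0.4131.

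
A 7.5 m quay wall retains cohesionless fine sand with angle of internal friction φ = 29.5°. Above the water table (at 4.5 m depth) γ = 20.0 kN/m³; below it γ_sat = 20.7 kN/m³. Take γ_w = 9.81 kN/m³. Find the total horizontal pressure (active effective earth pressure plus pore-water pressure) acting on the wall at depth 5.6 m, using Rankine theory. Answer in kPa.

K_a = (1 − sin φ)/(1 + sin φ) = 0.3401.
γ' = 20.7 − 9.81 = 10.89 kN/m³.
Effective vertical stress at 5.6 m: σ'_v = 20.0×4.5 + 10.89×1.10 = 102.0 kPa.
σ'_h = K_a σ'_v = 0.3401 × 102.0 = 34.68 kPa; u = γ_w × 1.10 = 10.79 kPa.
Total σ_h = 34.68 + 10.79 = 45.47 kPa.

45.5 kPa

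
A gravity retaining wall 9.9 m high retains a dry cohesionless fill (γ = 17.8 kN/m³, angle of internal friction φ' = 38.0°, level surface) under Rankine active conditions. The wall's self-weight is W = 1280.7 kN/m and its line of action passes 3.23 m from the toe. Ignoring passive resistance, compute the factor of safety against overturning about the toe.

K_a = tan²(45° − 38.0°/2) = 0.2379.
P_a = ½K_aγH² = 0.5×0.2379×17.8×9.9² = 207.5 kN/m, acting at H/3 = 3.300 m above the base.
Overturning moment M_o = P_a × H/3 = 207.5 × 3.300 = 684.8.
Resisting moment M_r = W × 3.23 = 1280.7 × 3.23 = 4137.
FS_overturning = M_r/M_o = 4137/684.8 = 6.041.

6.04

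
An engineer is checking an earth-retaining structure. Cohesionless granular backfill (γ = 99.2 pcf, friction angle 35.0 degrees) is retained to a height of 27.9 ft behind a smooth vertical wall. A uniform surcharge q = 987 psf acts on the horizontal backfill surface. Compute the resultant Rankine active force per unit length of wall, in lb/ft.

K_a = tan²(45° − φ/2) = 0.2710.
Soil triangle: ½ K_a γ H² = 0.5×0.2710×99.2×27.9² = 10460 lb/ft.
Surcharge rectangle: K_a q H = 0.2710×987×27.9 = 7462 lb/ft.
Total = 10460 + 7462 = 17930 lb/ft.

17900 lb/ft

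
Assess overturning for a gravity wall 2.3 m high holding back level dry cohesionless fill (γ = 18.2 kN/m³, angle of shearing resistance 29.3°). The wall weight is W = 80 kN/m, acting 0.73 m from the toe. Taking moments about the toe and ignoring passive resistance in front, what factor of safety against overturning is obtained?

4.62

K_a = tan²(45° − 29.3°/2) = 0.3428.
P_a = ½K_aγH² = 0.5×0.3428×18.2×2.3² = 16.50 kN/m, acting at H/3 = 0.7667 m above the base.
Overturning moment M_o = P_a × H/3 = 16.50 × 0.7667 = 12.65.
Resisting moment M_r = W × 0.73 = 80 × 0.73 = 58.40.
FS_overturning = M_r/M_o = 58.40/12.65 = 4.616.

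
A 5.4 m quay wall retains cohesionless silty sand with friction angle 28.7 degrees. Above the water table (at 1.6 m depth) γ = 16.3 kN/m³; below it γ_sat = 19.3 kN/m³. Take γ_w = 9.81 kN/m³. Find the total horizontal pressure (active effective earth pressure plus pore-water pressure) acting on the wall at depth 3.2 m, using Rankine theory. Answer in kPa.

K_a = (1 − sin φ)/(1 + sin φ) = 0.3511.
γ' = 19.3 − 9.81 = 9.490 kN/m³.
Effective vertical stress at 3.2 m: σ'_v = 16.3×1.6 + 9.490×1.60 = 41.26 kPa.
σ'_h = K_a σ'_v = 0.3511 × 41.26 = 14.49 kPa; u = γ_w × 1.60 = 15.70 kPa.
Total σ_h = 14.49 + 15.70 = 30.19 kPa.

30.2 kPa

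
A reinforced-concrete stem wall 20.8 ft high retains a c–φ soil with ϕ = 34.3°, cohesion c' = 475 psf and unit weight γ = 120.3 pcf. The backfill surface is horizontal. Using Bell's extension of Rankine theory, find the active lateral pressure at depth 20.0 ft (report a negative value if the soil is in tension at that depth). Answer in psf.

170 psf

K_a = (1 − sin φ)/(1 + sin φ) = 0.2792.
σ_a = K_a γ z − 2c√K_a = 0.2792×120.3×20.0 − 2×475×0.5284 = 169.7 psf.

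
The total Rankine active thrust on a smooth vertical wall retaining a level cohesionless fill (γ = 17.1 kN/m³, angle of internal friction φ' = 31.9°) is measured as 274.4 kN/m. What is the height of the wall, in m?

K_a = 0.3085. P_a = ½ K_a γ H² ⇒ H = √(2P_a/(K_a γ)).
H = √(2×274.4/(0.3085×17.1)) = 10.20 m.

10.2 m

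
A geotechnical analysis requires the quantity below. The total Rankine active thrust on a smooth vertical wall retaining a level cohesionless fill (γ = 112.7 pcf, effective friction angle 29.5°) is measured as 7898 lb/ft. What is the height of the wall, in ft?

20.3 ft

K_a = 0.3401. P_a = ½ K_a γ H² ⇒ H = √(2P_a/(K_a γ)).
H = √(2×7898/(0.3401×112.7)) = 20.30 ft.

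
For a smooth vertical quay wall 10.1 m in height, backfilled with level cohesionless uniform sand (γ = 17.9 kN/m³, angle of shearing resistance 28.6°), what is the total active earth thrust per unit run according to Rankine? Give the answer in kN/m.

322 kN/m

K_a = tan²(45° − φ/2) = 0.3525.
P_a = ½ K_a γ H² = 0.5 × 0.3525 × 17.9 × 10.1² = 321.9 kN/m.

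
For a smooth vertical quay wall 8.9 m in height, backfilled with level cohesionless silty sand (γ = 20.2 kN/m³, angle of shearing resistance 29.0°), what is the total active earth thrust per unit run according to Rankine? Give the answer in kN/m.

278 kN/m

K_a = tan²(45° − φ/2) = 0.3470.
P_a = ½ K_a γ H² = 0.5 × 0.3470 × 20.2 × 8.9² = 277.6 kN/m.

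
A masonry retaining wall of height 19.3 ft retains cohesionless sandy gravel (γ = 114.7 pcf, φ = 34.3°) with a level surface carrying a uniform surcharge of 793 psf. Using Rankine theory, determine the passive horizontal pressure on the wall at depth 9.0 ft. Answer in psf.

6540 psf

K_p = (1 + sin φ)/(1 − sin φ) = 3.582.
σ_v = γz + q = 114.7 × 9.0 + 793 = 1825 psf.
σ_h = K_p σ_v = 3.582 × 1825 = 6539 psf.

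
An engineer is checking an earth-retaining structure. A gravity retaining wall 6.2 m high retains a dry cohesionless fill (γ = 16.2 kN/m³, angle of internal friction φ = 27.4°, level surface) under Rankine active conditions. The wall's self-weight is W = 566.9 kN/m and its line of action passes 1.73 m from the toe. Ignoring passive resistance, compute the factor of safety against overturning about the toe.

4.12

K_a = tan²(45° − 27.4°/2) = 0.3697.
P_a = ½K_aγH² = 0.5×0.3697×16.2×6.2² = 115.1 kN/m, acting at H/3 = 2.067 m above the base.
Overturning moment M_o = P_a × H/3 = 115.1 × 2.067 = 237.9.
Resisting moment M_r = W × 1.73 = 566.9 × 1.73 = 980.7.
FS_overturning = M_r/M_o = 980.7/237.9 = 4.123.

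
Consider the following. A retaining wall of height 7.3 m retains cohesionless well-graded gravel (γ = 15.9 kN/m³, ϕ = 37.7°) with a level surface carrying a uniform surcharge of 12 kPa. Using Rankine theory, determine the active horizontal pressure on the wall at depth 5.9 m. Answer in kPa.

K_a = (1 − sin φ)/(1 + sin φ) = 0.2411.
σ_v = γz + q = 15.9 × 5.9 + 12 = 105.8 kPa.
σ_h = K_a σ_v = 0.2411 × 105.8 = 25.51 kPa.

25.5 kPa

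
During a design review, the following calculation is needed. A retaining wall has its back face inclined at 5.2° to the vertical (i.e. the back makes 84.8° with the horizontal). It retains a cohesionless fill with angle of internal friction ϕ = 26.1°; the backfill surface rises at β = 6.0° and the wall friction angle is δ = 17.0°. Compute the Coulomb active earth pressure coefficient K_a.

0.420

K_a = sin²(α+φ) / [sin²α · sin(α−δ) · (1 + √{sin(φ+δ)sin(φ−β) / (sin(α−δ)sin(α+β))})²].
With α = 84.8°, φ = 26.1°, δ = 17.0°, β = 6.0°: K_a = 0.4204.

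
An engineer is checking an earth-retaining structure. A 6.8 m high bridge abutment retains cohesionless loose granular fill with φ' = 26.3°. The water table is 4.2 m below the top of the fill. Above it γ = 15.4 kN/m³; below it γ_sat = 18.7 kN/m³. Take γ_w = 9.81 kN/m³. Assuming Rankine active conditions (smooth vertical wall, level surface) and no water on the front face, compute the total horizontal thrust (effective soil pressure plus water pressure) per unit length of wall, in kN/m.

162 kN/m

K_a = tan²(45° − φ/2) = 0.3859.
γ' = 18.7 − 9.81 = 8.890 kN/m³. Depth below WT = 2.6 m.
σ'_h at WT = K_a γ d_w = 24.96 kPa; at base = 24.96 + K_a γ' × 2.6 = 33.88 kPa.
P₁ (0–4.2 m) = ½×24.96×4.2 = 52.42. P₂ (4.2–6.8 m) = ½(24.96+33.88)×2.6 = 76.50.
P_w = ½ γ_w h₂² = 0.5×9.81×2.6² = 33.16. Total = 52.42+76.50+33.16 = 162.1 kN/m.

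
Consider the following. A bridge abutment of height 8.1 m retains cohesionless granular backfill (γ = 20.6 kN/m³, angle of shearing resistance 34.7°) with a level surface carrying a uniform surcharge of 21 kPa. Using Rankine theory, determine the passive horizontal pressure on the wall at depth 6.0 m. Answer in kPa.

K_p = (1 + sin φ)/(1 − sin φ) = 3.643.
σ_v = γz + q = 20.6 × 6.0 + 21 = 144.6 kPa.
σ_h = K_p σ_v = 3.643 × 144.6 = 526.8 kPa.

527 kPa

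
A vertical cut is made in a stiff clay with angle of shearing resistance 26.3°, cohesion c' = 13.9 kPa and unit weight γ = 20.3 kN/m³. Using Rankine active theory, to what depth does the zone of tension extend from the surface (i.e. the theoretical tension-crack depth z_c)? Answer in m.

2.20 m

K_a = tan²(45° − 26.3°/2) = 0.3859; √K_a = 0.6212.
The active pressure is zero where K_a γ z = 2c√K_a, so z_c = 2c/(γ√K_a) = 2×13.9/(20.3×0.6212) = 2.204 m.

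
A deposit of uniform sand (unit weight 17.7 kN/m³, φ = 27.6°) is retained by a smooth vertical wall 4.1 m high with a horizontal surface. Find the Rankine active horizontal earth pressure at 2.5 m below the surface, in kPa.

K_a = (1 − sin φ)/(1 + sin φ) = 0.3668.
σ_h = K_a γ z = 0.3668 × 17.7 × 2.5 = 16.23 kPa.

16.2 kPa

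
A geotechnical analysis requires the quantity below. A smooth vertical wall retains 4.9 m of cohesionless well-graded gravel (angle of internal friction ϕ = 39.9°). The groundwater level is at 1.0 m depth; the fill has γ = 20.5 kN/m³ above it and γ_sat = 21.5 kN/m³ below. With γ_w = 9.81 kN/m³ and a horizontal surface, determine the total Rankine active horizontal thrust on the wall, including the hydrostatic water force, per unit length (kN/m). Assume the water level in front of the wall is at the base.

114 kN/m

K_a = tan²(45° − φ/2) = 0.2184.
γ' = 21.5 − 9.81 = 11.69 kN/m³. Depth below WT = 3.9 m.
σ'_h at WT = K_a γ d_w = 4.478 kPa; at base = 4.478 + K_a γ' × 3.9 = 14.44 kPa.
P₁ (0–1.0 m) = ½×4.478×1.0 = 2.239. P₂ (1.0–4.9 m) = ½(4.478+14.44)×3.9 = 36.88.
P_w = ½ γ_w h₂² = 0.5×9.81×3.9² = 74.61. Total = 2.239+36.88+74.61 = 113.7 kN/m.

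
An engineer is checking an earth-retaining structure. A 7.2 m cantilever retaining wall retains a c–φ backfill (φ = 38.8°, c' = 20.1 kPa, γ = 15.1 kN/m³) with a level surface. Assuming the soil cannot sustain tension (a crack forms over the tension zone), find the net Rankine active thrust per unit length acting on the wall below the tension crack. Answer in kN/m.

K_a = 0.2296; √K_a = 0.4791.
Tension-crack depth z_c = 2c/(γ√K_a) = 2×20.1/(15.1×0.4791) = 5.557 m.
σ_a at base = K_a γ H − 2c√K_a = 0.2296×15.1×7.2 − 2×20.1×0.4791 = 5.697 kPa.
P_a = ½ × 5.697 × (H − z_c) = 0.5×5.697×1.643 = 4.681 kN/m.

4.68 kN/m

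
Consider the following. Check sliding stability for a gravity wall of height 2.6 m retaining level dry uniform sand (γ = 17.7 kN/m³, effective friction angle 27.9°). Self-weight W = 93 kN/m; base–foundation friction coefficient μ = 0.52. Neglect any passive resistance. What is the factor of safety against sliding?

K_a = tan²(45° − 27.9°/2) = 0.3625.
P_a = ½K_aγH² = 0.5×0.3625×17.7×2.6² = 21.68 kN/m, acting at H/3 = 0.8667 m above the base.
FS_sliding = μW / P_a = 0.52×93 / 21.68 = 2.230.

2.23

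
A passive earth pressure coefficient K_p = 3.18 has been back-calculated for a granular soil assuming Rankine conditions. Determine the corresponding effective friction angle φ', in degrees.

K_p = (1+sin φ)/(1−sin φ) ⇒ sin φ = (K_p − 1)/(K_p + 1) = 0.5215.
φ = arcsin(0.5215) = 31.44°.

31.4°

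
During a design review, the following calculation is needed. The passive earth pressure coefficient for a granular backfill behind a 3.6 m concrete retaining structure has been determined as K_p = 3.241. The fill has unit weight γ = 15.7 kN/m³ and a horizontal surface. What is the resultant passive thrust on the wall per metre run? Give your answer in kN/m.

330 kN/m

P = ½ K_p γ H² = 0.5 × 3.241 × 15.7 × 3.6² = 329.7 kN/m.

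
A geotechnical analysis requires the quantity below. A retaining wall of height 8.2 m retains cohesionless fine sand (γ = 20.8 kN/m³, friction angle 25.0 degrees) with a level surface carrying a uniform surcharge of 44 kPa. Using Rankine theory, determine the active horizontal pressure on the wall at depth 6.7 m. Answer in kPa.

K_a = (1 − sin φ)/(1 + sin φ) = 0.4059.
σ_v = γz + q = 20.8 × 6.7 + 44 = 183.4 kPa.
σ_h = K_a σ_v = 0.4059 × 183.4 = 74.42 kPa.

74.4 kPa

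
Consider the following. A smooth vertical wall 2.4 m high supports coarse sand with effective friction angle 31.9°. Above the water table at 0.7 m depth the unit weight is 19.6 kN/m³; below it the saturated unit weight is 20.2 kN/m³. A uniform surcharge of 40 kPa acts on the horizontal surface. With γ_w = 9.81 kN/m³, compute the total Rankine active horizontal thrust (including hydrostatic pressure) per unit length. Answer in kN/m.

57.1 kN/m

K_a = tan²(45° − φ/2) = 0.3085.
γ' = 20.2 − 9.81 = 10.39 kN/m³. h₂ = H − d_w = 1.7 m.
σ'_h: at surface K_a·q = 12.34; at WT K_a(q+γd_w) = 16.57; at base K_a(q+γd_w+γ'h₂) = 22.02 kPa.
P₁ = ½(12.34+16.57)×0.7 = 10.12; P₂ = ½(16.57+22.02)×1.7 = 32.81; P_w = ½γ_w h₂² = 14.18.
Total = 10.12+32.81+14.18 = 57.10 kN/m.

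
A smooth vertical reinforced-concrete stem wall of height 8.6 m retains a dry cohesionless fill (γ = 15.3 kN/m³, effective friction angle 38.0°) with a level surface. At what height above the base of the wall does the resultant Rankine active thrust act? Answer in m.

2.87 m

K_a = 0.2379.
The pressure distribution is triangular, so the resultant acts at H/3 above the base = 8.6/3 = 2.867 m.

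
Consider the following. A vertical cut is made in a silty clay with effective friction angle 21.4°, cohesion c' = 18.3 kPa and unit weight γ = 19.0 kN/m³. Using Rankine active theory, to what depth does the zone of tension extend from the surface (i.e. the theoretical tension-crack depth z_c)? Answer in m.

2.82 m

K_a = tan²(45° − 21.4°/2) = 0.4653; √K_a = 0.6822.
The active pressure is zero where K_a γ z = 2c√K_a, so z_c = 2c/(γ√K_a) = 2×18.3/(19.0×0.6822) = 2.824 m.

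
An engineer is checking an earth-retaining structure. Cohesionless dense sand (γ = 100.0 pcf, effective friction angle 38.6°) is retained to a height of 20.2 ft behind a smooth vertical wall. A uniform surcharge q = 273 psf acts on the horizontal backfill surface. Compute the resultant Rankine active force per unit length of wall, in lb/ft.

6000 lb/ft

K_a = tan²(45° − φ/2) = 0.2316.
Soil triangle: ½ K_a γ H² = 0.5×0.2316×100.0×20.2² = 4725 lb/ft.
Surcharge rectangle: K_a q H = 0.2316×273×20.2 = 1277 lb/ft.
Total = 4725 + 1277 = 6003 lb/ft.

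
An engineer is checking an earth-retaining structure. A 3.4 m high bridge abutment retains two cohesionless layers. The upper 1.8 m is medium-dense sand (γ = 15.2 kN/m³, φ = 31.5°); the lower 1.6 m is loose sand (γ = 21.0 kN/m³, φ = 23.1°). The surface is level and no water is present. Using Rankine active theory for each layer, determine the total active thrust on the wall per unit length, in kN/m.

38.6 kN/m

K_a1 = tan²(45°−31.5°/2) = 0.3136; K_a2 = tan²(45°−23.1°/2) = 0.4364.
Layer 1: σ at base = K_a1 γ₁ h₁ = 8.581 kPa; P₁ = ½×8.581×1.8 = 7.723.
Layer 2: σ_v at top = γ₁h₁ = 27.36; σ_h top = K_a2×27.36 = 11.94; σ_h base = K_a2×(27.36+21.0×1.6) = 26.61.
P₂ = ½(11.94+26.61)×1.6 = 30.84. Total P_a = 7.723+30.84 = 38.56 kN/m.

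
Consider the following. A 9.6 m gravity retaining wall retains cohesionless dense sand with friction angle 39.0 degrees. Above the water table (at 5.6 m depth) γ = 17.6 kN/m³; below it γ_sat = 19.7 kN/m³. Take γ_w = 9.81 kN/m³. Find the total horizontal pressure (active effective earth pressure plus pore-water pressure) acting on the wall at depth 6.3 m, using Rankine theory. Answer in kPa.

30.9 kPa

K_a = (1 − sin φ)/(1 + sin φ) = 0.2275.
γ' = 19.7 − 9.81 = 9.890 kN/m³.
Effective vertical stress at 6.3 m: σ'_v = 17.6×5.6 + 9.890×0.700 = 105.5 kPa.
σ'_h = K_a σ'_v = 0.2275 × 105.5 = 24.00 kPa; u = γ_w × 0.700 = 6.867 kPa.
Total σ_h = 24.00 + 6.867 = 30.86 kPa.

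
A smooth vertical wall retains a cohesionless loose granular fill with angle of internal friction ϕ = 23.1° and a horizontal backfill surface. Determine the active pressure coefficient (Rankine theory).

K_a = (1 − sin φ)/(1 + sin φ) = (1 − sin 23.1°)/(1 + sin 23.1°) = 0.4364.

0.436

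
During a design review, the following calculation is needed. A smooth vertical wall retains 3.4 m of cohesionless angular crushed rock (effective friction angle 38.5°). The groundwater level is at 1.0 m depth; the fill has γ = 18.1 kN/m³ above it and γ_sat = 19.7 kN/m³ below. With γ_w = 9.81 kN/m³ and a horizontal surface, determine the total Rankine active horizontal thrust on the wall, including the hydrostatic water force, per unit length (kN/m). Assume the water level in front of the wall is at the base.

K_a = tan²(45° − φ/2) = 0.2327.
γ' = 19.7 − 9.81 = 9.890 kN/m³. Depth below WT = 2.4 m.
σ'_h at WT = K_a γ d_w = 4.211 kPa; at base = 4.211 + K_a γ' × 2.4 = 9.733 kPa.
P₁ (0–1.0 m) = ½×4.211×1.0 = 2.106. P₂ (1.0–3.4 m) = ½(4.211+9.733)×2.4 = 16.73.
P_w = ½ γ_w h₂² = 0.5×9.81×2.4² = 28.25. Total = 2.106+16.73+28.25 = 47.09 kN/m.

47.1 kN/m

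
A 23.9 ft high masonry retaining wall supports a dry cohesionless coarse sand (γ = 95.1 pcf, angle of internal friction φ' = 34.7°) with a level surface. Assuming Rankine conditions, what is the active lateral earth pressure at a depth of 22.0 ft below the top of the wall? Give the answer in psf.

574 psf

K_a = (1 − sin φ)/(1 + sin φ) = 0.2745.
σ_h = K_a γ z = 0.2745 × 95.1 × 22.0 = 574.2 psf.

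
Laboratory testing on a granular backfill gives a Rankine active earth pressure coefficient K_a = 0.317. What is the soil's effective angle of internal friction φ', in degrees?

31.2°

K_a = tan²(45° − φ/2) ⇒ 45° − φ/2 = arctan(√0.317) = 29.38°.
φ = 2(45° − 29.38°) = 31.24°.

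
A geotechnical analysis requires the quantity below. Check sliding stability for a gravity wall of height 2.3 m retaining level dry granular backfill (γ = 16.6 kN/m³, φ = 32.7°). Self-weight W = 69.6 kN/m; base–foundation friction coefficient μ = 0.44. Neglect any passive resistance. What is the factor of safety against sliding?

K_a = tan²(45° − 32.7°/2) = 0.2985.
P_a = ½K_aγH² = 0.5×0.2985×16.6×2.3² = 13.11 kN/m, acting at H/3 = 0.7667 m above the base.
FS_sliding = μW / P_a = 0.44×69.6 / 13.11 = 2.337.

2.34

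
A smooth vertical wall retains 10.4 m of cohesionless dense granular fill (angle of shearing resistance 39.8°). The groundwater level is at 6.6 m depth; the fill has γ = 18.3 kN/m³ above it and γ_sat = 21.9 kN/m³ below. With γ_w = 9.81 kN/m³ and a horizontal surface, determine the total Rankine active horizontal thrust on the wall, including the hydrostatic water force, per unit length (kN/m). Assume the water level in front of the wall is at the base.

K_a = tan²(45° − φ/2) = 0.2194.
γ' = 21.9 − 9.81 = 12.09 kN/m³. Depth below WT = 3.8 m.
σ'_h at WT = K_a γ d_w = 26.50 kPa; at base = 26.50 + K_a γ' × 3.8 = 36.58 kPa.
P₁ (0–6.6 m) = ½×26.50×6.6 = 87.46. P₂ (6.6–10.4 m) = ½(26.50+36.58)×3.8 = 119.9.
P_w = ½ γ_w h₂² = 0.5×9.81×3.8² = 70.83. Total = 87.46+119.9+70.83 = 278.2 kN/m.

278 kN/m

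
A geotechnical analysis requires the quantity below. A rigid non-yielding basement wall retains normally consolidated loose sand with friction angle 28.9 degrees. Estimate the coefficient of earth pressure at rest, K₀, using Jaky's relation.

K₀ = 1 − sin φ' = 1 − sin 28.9° = 0.5167.

0.517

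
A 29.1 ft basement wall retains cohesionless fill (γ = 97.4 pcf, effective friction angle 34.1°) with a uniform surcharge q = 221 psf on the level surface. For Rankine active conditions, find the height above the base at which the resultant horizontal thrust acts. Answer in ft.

10.4 ft

K_a = 0.2815.
Triangular part P₁ = ½K_aγH² = 11610 at H/3 = 9.700 ft; rectangular part P₂ = K_a q H = 1811 at H/2 = 14.55 ft.
ȳ = (P₁·9.700 + P₂·14.55)/(P₁+P₂) = 10.35 ft.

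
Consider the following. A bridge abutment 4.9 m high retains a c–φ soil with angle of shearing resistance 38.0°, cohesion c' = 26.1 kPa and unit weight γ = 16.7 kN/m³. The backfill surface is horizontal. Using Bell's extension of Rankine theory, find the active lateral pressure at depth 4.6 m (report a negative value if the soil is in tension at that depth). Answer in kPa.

K_a = (1 − sin φ)/(1 + sin φ) = 0.2379.
σ_a = K_a γ z − 2c√K_a = 0.2379×16.7×4.6 − 2×26.1×0.4877 = -7.185 kPa.

-7.19 kPa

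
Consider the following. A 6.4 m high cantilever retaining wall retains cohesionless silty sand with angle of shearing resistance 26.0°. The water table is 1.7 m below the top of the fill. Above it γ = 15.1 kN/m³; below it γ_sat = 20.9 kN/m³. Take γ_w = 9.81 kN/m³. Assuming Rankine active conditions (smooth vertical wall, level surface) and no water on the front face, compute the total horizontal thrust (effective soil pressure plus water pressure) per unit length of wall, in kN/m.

212 kN/m

K_a = tan²(45° − φ/2) = 0.3905.
γ' = 20.9 − 9.81 = 11.09 kN/m³. Depth below WT = 4.7 m.
σ'_h at WT = K_a γ d_w = 10.02 kPa; at base = 10.02 + K_a γ' × 4.7 = 30.38 kPa.
P₁ (0–1.7 m) = ½×10.02×1.7 = 8.520. P₂ (1.7–6.4 m) = ½(10.02+30.38)×4.7 = 94.94.
P_w = ½ γ_w h₂² = 0.5×9.81×4.7² = 108.4. Total = 8.520+94.94+108.4 = 211.8 kN/m.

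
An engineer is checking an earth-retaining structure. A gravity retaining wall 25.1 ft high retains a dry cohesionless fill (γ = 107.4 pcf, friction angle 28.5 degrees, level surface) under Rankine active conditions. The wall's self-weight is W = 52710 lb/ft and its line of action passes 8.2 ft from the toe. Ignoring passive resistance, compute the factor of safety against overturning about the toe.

4.31

K_a = tan²(45° − 28.5°/2) = 0.3540.
P_a = ½K_aγH² = 0.5×0.3540×107.4×25.1² = 11970 lb/ft, acting at H/3 = 8.367 ft above the base.
Overturning moment M_o = P_a × H/3 = 11970 × 8.367 = 100200.
Resisting moment M_r = W × 8.2 = 52710 × 8.2 = 432200.
FS_overturning = M_r/M_o = 432200/100200 = 4.314.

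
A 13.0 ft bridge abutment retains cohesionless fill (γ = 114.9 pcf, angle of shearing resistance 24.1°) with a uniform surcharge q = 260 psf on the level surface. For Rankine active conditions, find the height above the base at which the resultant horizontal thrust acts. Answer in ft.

4.89 ft

K_a = 0.4201.
Triangular part P₁ = ½K_aγH² = 4079 at H/3 = 4.333 ft; rectangular part P₂ = K_a q H = 1420 at H/2 = 6.500 ft.
ȳ = (P₁·4.333 + P₂·6.500)/(P₁+P₂) = 4.893 ft.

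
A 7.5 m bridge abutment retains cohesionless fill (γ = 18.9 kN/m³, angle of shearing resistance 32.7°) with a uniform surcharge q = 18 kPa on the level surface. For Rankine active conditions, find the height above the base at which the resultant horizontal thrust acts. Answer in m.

K_a = 0.2985.
Triangular part P₁ = ½K_aγH² = 158.7 at H/3 = 2.500 m; rectangular part P₂ = K_a q H = 40.30 at H/2 = 3.750 m.
ȳ = (P₁·2.500 + P₂·3.750)/(P₁+P₂) = 2.753 m.

2.75 m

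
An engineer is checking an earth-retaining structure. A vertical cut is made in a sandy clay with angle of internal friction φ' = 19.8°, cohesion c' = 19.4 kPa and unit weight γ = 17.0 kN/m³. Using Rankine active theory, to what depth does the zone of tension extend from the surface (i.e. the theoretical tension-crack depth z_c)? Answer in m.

3.25 m

K_a = tan²(45° − 19.8°/2) = 0.4939; √K_a = 0.7028.
The active pressure is zero where K_a γ z = 2c√K_a, so z_c = 2c/(γ√K_a) = 2×19.4/(17.0×0.7028) = 3.247 m.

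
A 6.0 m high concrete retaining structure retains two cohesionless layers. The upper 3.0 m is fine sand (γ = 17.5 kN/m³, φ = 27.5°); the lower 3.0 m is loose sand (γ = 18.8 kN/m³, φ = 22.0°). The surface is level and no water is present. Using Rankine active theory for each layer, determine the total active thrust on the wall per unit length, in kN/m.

139 kN/m

K_a1 = tan²(45°−27.5°/2) = 0.3682; K_a2 = tan²(45°−22.0°/2) = 0.4550.
Layer 1: σ at base = K_a1 γ₁ h₁ = 19.33 kPa; P₁ = ½×19.33×3.0 = 29.00.
Layer 2: σ_v at top = γ₁h₁ = 52.50; σ_h top = K_a2×52.50 = 23.89; σ_h base = K_a2×(52.50+18.8×3.0) = 49.55.
P₂ = ½(23.89+49.55)×3.0 = 110.1. Total P_a = 29.00+110.1 = 139.1 kN/m.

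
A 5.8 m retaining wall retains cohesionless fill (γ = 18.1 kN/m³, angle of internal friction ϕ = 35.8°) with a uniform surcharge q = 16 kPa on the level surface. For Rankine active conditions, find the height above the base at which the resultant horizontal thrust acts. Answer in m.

K_a = 0.2619.
Triangular part P₁ = ½K_aγH² = 79.72 at H/3 = 1.933 m; rectangular part P₂ = K_a q H = 24.30 at H/2 = 2.900 m.
ȳ = (P₁·1.933 + P₂·2.900)/(P₁+P₂) = 2.159 m.

2.16 m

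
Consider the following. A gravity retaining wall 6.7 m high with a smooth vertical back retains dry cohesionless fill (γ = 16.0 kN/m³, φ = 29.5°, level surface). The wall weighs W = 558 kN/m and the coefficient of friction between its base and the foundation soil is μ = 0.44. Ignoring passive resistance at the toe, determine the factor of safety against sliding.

K_a = tan²(45° − 29.5°/2) = 0.3401.
P_a = ½K_aγH² = 0.5×0.3401×16.0×6.7² = 122.1 kN/m, acting at H/3 = 2.233 m above the base.
FS_sliding = μW / P_a = 0.44×558 / 122.1 = 2.010.

2.01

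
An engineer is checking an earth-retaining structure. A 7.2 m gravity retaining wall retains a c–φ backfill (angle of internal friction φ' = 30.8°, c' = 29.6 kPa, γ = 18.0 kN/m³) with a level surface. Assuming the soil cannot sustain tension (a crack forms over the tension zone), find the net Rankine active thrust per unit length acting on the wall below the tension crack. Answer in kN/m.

5.78 kN/m

K_a = 0.3227; √K_a = 0.5681.
Tension-crack depth z_c = 2c/(γ√K_a) = 2×29.6/(18.0×0.5681) = 5.789 m.
σ_a at base = K_a γ H − 2c√K_a = 0.3227×18.0×7.2 − 2×29.6×0.5681 = 8.193 kPa.
P_a = ½ × 8.193 × (H − z_c) = 0.5×8.193×1.411 = 5.778 kN/m.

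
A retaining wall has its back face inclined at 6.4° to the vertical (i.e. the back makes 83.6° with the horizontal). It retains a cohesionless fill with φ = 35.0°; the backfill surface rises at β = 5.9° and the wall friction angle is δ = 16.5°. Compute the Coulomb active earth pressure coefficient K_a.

K_a = sin²(α+φ) / [sin²α · sin(α−δ) · (1 + √{sin(φ+δ)sin(φ−β) / (sin(α−δ)sin(α+β))})²].
With α = 83.6°, φ = 35.0°, δ = 16.5°, β = 5.9°: K_a = 0.3140.

0.314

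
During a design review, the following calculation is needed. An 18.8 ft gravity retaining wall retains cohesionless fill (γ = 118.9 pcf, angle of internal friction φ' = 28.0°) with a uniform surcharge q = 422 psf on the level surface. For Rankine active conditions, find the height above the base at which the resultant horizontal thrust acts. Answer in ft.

K_a = 0.3610.
Triangular part P₁ = ½K_aγH² = 7586 at H/3 = 6.267 ft; rectangular part P₂ = K_a q H = 2864 at H/2 = 9.400 ft.
ȳ = (P₁·6.267 + P₂·9.400)/(P₁+P₂) = 7.125 ft.

7.13 ft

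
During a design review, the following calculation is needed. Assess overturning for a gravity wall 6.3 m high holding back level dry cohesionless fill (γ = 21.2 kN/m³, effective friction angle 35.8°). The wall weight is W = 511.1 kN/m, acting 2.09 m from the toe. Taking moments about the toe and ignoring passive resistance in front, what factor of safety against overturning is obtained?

K_a = tan²(45° − 35.8°/2) = 0.2619.
P_a = ½K_aγH² = 0.5×0.2619×21.2×6.3² = 110.2 kN/m, acting at H/3 = 2.100 m above the base.
Overturning moment M_o = P_a × H/3 = 110.2 × 2.100 = 231.4.
Resisting moment M_r = W × 2.09 = 511.1 × 2.09 = 1068.
FS_overturning = M_r/M_o = 1068/231.4 = 4.617.

4.62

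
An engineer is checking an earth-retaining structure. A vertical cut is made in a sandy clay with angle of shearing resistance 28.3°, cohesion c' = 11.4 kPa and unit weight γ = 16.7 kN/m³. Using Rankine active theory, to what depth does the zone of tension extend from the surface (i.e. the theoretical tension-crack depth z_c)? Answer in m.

2.29 m

K_a = tan²(45° − 28.3°/2) = 0.3568; √K_a = 0.5973.
The active pressure is zero where K_a γ z = 2c√K_a, so z_c = 2c/(γ√K_a) = 2×11.4/(16.7×0.5973) = 2.286 m.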